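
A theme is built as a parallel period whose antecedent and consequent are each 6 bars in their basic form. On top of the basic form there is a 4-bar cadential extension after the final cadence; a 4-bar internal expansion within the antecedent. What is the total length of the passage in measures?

20 measures

Basic parallel period: 6 + 6 = 12 bars.
12 (basic form) + 4 (cadential extension) + 4 (internal expansion) = 20.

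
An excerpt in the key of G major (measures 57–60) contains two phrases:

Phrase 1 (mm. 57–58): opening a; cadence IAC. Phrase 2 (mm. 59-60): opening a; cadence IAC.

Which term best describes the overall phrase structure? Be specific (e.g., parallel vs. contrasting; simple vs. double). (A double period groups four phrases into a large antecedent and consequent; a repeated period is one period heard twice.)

Both phrases have the same opening (a) and the same cadence (imperfect authentic cadence): the second is a restatement, not a consequent, so this is a repeated phrase rather than a period.

repeated phrase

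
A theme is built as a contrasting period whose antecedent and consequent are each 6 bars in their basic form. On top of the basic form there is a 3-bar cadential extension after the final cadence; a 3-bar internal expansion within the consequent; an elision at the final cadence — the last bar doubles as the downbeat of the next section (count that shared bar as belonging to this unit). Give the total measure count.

18 measures

Basic contrasting period: 6 + 6 = 12 bars.
12 (basic form) + 3 (cadential extension) + 3 (internal expansion) = 18.
The elision shares a bar with the next section but does not change this unit's count.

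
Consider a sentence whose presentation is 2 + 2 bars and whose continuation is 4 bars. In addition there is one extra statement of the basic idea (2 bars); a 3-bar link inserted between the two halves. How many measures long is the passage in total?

Basic sentence: 2 + 2 + 4 = 8 bars.
8 (basic form) + 2 (extra statement) + 3 (link) = 13.

13 measures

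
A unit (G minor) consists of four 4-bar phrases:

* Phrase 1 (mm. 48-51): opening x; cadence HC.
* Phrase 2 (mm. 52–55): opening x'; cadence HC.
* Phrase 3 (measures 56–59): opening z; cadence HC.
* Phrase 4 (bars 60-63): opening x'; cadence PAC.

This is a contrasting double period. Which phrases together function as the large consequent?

phrases 3 and 4

In a double period the first pair of phrases (ending half cadence) is the large antecedent and the second pair (ending perfect authentic cadence) is the large consequent; the consequent is phrases 3 and 4.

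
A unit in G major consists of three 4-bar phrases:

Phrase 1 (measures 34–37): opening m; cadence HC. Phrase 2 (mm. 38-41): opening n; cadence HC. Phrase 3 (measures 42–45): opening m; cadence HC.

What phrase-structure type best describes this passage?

phrase group

The final phrase closes with a half cadence, which is not stronger than the preceding half cadence; the 3 phrases lack an overall antecedent–consequent design and so form a phrase group.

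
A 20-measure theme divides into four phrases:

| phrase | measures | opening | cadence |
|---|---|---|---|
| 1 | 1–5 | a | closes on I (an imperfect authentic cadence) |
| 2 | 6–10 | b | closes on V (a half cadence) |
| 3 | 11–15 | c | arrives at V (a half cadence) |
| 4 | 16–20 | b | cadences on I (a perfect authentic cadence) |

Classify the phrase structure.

contrasting double period

Four phrases in two halves: the first half (measures 1–10) ends with a half cadence, the second (mm. 11–20) with a perfect authentic cadence — a large antecedent–consequent pair, i.e. a double period.
Phrase 3 begins with different material from phrase 1, making it contrasting.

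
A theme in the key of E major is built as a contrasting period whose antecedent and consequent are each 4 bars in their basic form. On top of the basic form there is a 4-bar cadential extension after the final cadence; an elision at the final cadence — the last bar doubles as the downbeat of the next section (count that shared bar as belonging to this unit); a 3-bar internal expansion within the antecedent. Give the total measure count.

Basic contrasting period: 4 + 4 = 8 bars.
8 (basic form) + 4 (cadential extension) + 3 (internal expansion) = 15.
The elision shares a bar with the next section but does not change this unit's count.

15 measures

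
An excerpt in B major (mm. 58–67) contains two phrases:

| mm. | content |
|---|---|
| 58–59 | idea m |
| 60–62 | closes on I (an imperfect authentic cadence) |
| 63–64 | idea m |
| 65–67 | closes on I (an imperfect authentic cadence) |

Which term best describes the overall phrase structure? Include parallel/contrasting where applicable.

repeated phrase

Both phrases have the same opening (m) and the same cadence (imperfect authentic cadence): the second is a restatement, not a consequent, so this is a repeated phrase rather than a period.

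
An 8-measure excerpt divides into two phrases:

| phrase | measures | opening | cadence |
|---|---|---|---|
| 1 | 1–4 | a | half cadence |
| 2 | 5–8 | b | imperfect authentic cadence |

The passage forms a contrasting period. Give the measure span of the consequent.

measures 5–8

The phrase ending with the weaker cadence (half cadence) is the antecedent; the one ending more conclusively (imperfect authentic cadence) is the consequent. The consequent is measures 5–8.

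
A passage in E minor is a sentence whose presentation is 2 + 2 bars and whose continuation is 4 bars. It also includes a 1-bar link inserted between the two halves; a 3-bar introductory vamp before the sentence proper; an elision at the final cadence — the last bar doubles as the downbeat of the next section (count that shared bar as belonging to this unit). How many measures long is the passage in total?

12 measures

Basic sentence: 2 + 2 + 4 = 8 bars.
8 (basic form) + 1 (link) + 3 (introduction) = 12.
The elision shares a bar with the next section but does not change this unit's count.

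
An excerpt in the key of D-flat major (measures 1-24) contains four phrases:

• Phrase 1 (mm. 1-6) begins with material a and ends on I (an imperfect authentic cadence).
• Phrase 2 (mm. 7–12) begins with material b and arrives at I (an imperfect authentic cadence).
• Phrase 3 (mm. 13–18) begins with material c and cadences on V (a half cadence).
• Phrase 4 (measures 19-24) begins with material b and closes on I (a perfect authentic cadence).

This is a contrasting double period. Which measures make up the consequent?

In a double period the first pair of phrases (ending imperfect authentic cadence) is the large antecedent and the second pair (ending perfect authentic cadence) is the large consequent; the consequent is measures 13–24.

measures 13–24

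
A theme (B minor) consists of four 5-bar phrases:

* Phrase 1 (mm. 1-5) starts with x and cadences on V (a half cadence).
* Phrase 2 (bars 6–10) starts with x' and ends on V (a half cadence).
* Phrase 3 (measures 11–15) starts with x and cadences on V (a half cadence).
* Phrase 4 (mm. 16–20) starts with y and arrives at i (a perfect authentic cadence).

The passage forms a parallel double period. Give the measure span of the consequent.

measures 11–20

In a double period the first pair of phrases (ending half cadence) is the large antecedent and the second pair (ending perfect authentic cadence) is the large consequent; the consequent is measures 11–20.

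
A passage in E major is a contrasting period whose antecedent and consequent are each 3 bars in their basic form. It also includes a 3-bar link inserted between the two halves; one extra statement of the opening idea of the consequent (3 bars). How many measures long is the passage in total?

12 measures

Basic contrasting period: 3 + 3 = 6 bars.
6 (basic form) + 3 (link) + 3 (extra statement) = 12.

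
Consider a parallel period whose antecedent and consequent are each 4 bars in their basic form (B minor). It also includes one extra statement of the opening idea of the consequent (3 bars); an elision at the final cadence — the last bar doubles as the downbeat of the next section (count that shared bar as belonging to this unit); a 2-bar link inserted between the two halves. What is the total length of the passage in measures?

Basic parallel period: 4 + 4 = 8 bars.
8 (basic form) + 3 (extra statement) + 2 (link) = 13.
The elision shares a bar with the next section but does not change this unit's count.

13 measures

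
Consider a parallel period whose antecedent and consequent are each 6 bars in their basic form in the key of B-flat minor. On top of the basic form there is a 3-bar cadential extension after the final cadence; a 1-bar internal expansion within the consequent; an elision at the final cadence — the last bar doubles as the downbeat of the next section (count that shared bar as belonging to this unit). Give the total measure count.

16 measures

Basic parallel period: 6 + 6 = 12 bars.
12 (basic form) + 3 (cadential extension) + 1 (internal expansion) = 16.
The elision shares a bar with the next section but does not change this unit's count.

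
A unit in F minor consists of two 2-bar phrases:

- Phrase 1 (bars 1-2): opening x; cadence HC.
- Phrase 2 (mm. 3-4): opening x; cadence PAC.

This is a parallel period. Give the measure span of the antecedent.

The phrase ending with the weaker cadence (half cadence) is the antecedent; the one ending more conclusively (perfect authentic cadence) is the consequent. The antecedent is measures 1–2.

measures 1–2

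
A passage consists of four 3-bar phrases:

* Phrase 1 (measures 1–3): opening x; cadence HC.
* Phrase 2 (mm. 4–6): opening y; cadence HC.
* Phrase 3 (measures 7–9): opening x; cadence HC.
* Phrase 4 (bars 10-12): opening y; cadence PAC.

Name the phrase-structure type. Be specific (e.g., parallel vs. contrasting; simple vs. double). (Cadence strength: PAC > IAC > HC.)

parallel double period

Four phrases in two halves: the first half (measures 1-6) ends with a half cadence, the second (mm. 7-12) with a perfect authentic cadence — a large antecedent–consequent pair, i.e. a double period.
Phrase 3 begins with the same material as phrase 1, making it parallel.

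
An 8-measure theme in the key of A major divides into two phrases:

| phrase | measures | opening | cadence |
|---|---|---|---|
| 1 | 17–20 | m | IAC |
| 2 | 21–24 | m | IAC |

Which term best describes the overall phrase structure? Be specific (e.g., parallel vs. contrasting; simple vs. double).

repeated phrase

Both phrases have the same opening (m) and the same cadence (imperfect authentic cadence): the second is a restatement, not a consequent, so this is a repeated phrase rather than a period.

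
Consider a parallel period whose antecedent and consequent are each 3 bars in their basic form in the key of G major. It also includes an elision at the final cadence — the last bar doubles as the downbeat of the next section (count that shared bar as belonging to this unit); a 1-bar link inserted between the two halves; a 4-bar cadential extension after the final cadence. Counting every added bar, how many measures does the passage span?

11 measures

Basic parallel period: 3 + 3 = 6 bars.
6 (basic form) + 1 (link) + 4 (cadential extension) = 11.
The elision shares a bar with the next section but does not change this unit's count.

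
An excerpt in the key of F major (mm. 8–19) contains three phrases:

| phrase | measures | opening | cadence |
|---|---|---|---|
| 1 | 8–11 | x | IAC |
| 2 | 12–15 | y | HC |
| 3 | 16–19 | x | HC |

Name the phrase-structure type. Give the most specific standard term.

The final phrase closes with a half cadence, which is not stronger than the preceding half cadence; the 3 phrases lack an overall antecedent–consequent design and so form a phrase group.

phrase group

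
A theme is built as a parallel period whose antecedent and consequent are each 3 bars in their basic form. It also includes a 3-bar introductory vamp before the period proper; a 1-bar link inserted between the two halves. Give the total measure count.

10 measures

Basic parallel period: 3 + 3 = 6 bars.
6 (basic form) + 3 (introduction) + 1 (link) = 10.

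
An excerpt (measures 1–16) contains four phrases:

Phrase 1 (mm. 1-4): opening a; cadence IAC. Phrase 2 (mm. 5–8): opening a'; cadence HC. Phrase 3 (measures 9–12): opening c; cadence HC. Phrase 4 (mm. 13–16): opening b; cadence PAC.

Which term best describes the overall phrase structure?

contrasting double period

Four phrases in two halves: the first half (measures 1-8) ends with a half cadence, the second (measures 9–16) with a perfect authentic cadence — a large antecedent–consequent pair, i.e. a double period.
Phrase 3 begins with different material from phrase 1, making it contrasting.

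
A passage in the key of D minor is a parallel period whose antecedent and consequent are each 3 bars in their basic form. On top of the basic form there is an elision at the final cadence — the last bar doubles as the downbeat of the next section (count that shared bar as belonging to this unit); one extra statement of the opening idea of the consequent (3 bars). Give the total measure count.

Basic parallel period: 3 + 3 = 6 bars.
6 (basic form) + 3 (extra statement) = 9.
The elision shares a bar with the next section but does not change this unit's count.

9 measures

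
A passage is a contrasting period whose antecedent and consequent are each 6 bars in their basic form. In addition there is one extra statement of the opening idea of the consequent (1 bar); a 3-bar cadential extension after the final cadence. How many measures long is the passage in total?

16 measures

Basic contrasting period: 6 + 6 = 12 bars.
12 (basic form) + 1 (extra statement) + 3 (cadential extension) = 16.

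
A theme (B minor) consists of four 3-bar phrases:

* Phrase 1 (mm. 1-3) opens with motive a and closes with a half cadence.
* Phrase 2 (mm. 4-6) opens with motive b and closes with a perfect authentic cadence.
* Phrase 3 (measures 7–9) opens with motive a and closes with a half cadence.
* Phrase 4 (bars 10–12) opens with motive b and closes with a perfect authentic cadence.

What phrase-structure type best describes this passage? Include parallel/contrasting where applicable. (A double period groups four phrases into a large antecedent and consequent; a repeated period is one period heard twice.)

The cadence pattern HC–PAC–HC–PAC is weak–strong twice, and phrases 3–4 restate phrases 1–2: a period heard twice, not a double period (which would end weakly at phrase 2).

repeated period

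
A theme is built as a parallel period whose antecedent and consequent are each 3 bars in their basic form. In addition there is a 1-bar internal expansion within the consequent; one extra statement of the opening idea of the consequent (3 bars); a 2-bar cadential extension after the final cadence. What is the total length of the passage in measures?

12 measures

Basic parallel period: 3 + 3 = 6 bars.
6 (basic form) + 1 (internal expansion) + 3 (extra statement) + 2 (cadential extension) = 12.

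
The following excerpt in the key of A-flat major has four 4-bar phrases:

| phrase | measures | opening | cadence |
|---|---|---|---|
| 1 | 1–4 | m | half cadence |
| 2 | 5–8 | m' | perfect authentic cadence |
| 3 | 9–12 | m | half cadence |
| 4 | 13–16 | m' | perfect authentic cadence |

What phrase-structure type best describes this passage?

The cadence pattern HC–PAC–HC–PAC is weak–strong twice, and phrases 3–4 restate phrases 1–2: a period heard twice, not a double period (which would end weakly at phrase 2).

repeated period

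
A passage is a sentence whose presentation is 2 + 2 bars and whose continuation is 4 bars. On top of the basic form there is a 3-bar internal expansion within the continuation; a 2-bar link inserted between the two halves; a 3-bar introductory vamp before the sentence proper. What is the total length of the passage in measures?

16 measures

Basic sentence: 2 + 2 + 4 = 8 bars.
8 (basic form) + 3 (internal expansion) + 2 (link) + 3 (introduction) = 16.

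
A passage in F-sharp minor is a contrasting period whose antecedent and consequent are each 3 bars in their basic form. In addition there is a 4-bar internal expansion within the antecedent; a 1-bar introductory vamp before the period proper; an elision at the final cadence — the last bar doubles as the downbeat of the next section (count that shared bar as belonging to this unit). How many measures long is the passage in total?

Basic contrasting period: 3 + 3 = 6 bars.
6 (basic form) + 4 (internal expansion) + 1 (introduction) = 11.
The elision shares a bar with the next section but does not change this unit's count.

11 measures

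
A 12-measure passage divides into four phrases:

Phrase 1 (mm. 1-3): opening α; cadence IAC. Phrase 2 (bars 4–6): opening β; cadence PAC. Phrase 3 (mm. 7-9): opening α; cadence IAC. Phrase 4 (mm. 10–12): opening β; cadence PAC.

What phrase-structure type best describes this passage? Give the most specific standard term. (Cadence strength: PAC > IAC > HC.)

repeated period

The cadence pattern IAC–PAC–IAC–PAC is weak–strong twice, and phrases 3–4 restate phrases 1–2: a period heard twice, not a double period (which would end weakly at phrase 2).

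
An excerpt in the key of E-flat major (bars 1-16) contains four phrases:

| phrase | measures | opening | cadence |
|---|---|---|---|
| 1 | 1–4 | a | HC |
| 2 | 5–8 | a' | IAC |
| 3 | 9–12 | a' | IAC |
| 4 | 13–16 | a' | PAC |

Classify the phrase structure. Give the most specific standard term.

Four phrases in two halves: the first half (bars 1–8) ends with an imperfect authentic cadence, the second (mm. 9–16) with a perfect authentic cadence — a large antecedent–consequent pair, i.e. a double period.
Phrase 3 begins with the same material as phrase 1, making it parallel.

parallel double period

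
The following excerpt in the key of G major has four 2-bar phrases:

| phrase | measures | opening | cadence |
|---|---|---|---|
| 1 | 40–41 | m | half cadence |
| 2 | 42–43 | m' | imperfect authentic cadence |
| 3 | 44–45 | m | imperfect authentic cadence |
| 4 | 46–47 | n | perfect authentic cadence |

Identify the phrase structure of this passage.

parallel double period

Four phrases in two halves: the first half (mm. 40–43) ends with an imperfect authentic cadence, the second (measures 44–47) with a perfect authentic cadence — a large antecedent–consequent pair, i.e. a double period.
Phrase 3 begins with the same material as phrase 1, making it parallel.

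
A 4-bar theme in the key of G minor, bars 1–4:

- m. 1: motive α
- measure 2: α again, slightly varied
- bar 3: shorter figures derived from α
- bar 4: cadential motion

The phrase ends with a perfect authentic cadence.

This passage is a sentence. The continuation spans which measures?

measures 3–4

After the presentation (mm. 1-2), the continuation covers the fragmentation through the cadence: mm. 3-4.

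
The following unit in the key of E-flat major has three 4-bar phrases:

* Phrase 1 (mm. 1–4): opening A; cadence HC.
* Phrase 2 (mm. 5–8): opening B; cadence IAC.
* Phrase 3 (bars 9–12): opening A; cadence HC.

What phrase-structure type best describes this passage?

The final phrase closes with a half cadence, which is not stronger than the preceding imperfect authentic cadence; the 3 phrases lack an overall antecedent–consequent design and so form a phrase group.

phrase group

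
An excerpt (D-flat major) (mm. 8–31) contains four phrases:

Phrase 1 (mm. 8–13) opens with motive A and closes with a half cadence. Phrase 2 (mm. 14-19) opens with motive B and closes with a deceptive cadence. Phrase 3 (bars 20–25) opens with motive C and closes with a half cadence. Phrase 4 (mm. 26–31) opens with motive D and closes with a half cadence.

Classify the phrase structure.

phrase group

Phrase 4 ends with a half cadence, no stronger than phrase 2's deceptive cadence, so the four phrases do not form a double period; nor do phrases 3–4 duplicate 1–2, so it is not a repeated period. With no phrase reaching a conclusive cadence, the passage is a phrase group.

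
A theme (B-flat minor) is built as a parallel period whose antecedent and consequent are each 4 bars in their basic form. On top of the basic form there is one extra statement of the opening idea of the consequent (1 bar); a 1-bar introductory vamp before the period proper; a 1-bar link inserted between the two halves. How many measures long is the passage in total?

Basic parallel period: 4 + 4 = 8 bars.
8 (basic form) + 1 (extra statement) + 1 (introduction) + 1 (link) = 11.

11 measures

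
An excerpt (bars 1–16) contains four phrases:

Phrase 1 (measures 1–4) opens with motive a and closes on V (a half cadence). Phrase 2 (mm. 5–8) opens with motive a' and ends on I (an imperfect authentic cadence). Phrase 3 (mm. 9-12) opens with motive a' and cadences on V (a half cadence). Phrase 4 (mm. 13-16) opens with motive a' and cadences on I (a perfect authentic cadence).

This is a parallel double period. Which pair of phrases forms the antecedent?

phrases 1 and 2

In a double period the first pair of phrases (ending imperfect authentic cadence) is the large antecedent and the second pair (ending perfect authentic cadence) is the large consequent; the antecedent is phrases 1 and 2.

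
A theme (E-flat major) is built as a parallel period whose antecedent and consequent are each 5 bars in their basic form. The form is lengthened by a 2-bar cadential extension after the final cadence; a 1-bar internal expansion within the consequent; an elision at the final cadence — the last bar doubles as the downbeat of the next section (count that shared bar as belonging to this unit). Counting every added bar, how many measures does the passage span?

Basic parallel period: 5 + 5 = 10 bars.
10 (basic form) + 2 (cadential extension) + 1 (internal expansion) = 13.
The elision shares a bar with the next section but does not change this unit's count.

13 measures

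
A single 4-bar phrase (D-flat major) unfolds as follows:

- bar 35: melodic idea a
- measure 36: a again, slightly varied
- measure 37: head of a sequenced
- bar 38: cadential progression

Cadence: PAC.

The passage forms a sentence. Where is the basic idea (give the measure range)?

The presentation of a sentence is the basic idea (m. 35) plus its repetition (measure 36); the basic idea is therefore m. 35.

measures 35–35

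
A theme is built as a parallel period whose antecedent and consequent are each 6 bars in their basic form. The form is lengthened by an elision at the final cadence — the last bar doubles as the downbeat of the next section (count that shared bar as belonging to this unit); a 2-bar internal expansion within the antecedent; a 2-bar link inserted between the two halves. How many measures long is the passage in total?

16 measures

Basic parallel period: 6 + 6 = 12 bars.
12 (basic form) + 2 (internal expansion) + 2 (link) = 16.
The elision shares a bar with the next section but does not change this unit's count.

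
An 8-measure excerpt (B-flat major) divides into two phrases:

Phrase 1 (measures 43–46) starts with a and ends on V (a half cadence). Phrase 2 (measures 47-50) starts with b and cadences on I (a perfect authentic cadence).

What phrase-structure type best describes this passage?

contrasting period

Phrase 1 ends with a half cadence (weaker) and phrase 2 with a perfect authentic cadence (stronger): antecedent + consequent = a period.
The two phrases open with different material (a / b), so the period is contrasting.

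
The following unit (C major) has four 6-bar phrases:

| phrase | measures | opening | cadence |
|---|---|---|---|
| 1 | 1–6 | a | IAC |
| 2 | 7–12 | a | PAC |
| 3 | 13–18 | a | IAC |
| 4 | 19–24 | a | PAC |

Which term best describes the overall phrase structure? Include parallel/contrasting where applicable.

repeated period

The cadence pattern IAC–PAC–IAC–PAC is weak–strong twice, and phrases 3–4 restate phrases 1–2: a period heard twice, not a double period (which would end weakly at phrase 2).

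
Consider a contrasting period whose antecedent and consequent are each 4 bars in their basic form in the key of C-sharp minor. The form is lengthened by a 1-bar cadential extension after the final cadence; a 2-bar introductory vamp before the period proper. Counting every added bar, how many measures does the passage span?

Basic contrasting period: 4 + 4 = 8 bars.
8 (basic form) + 1 (cadential extension) + 2 (introduction) = 11.

11 measures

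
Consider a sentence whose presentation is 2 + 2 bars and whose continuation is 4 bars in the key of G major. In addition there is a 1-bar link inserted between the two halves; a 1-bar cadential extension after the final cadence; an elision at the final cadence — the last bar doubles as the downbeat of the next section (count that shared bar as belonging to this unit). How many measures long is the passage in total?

10 measures

Basic sentence: 2 + 2 + 4 = 8 bars.
8 (basic form) + 1 (link) + 1 (cadential extension) = 10.
The elision shares a bar with the next section but does not change this unit's count.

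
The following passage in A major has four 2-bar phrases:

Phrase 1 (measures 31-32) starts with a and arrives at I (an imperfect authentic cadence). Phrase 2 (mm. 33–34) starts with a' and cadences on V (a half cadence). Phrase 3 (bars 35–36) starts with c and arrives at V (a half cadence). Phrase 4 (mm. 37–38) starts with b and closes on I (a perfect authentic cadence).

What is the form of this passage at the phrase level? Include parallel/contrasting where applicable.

Four phrases in two halves: the first half (mm. 31-34) ends with a half cadence, the second (mm. 35–38) with a perfect authentic cadence — a large antecedent–consequent pair, i.e. a double period.
Phrase 3 begins with different material from phrase 1, making it contrasting.

contrasting double period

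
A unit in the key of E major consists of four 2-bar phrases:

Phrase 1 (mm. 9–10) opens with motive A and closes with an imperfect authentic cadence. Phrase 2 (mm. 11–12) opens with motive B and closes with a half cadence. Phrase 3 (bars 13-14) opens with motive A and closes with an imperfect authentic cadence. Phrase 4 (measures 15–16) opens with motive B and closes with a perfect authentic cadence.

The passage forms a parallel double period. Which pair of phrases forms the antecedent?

phrases 1 and 2

In a double period the first pair of phrases (ending half cadence) is the large antecedent and the second pair (ending perfect authentic cadence) is the large consequent; the antecedent is phrases 1 and 2.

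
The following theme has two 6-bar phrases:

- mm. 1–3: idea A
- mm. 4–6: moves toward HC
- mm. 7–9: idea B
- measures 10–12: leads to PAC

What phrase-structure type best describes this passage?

contrasting period

Phrase 1 ends with a half cadence (weaker) and phrase 2 with a perfect authentic cadence (stronger): antecedent + consequent = a period.
The two phrases open with different material (A / B), so the period is contrasting.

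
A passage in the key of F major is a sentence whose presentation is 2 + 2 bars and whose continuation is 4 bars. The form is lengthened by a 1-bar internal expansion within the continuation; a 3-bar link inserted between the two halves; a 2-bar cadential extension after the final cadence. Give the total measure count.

Basic sentence: 2 + 2 + 4 = 8 bars.
8 (basic form) + 1 (internal expansion) + 3 (link) + 2 (cadential extension) = 14.

14 measures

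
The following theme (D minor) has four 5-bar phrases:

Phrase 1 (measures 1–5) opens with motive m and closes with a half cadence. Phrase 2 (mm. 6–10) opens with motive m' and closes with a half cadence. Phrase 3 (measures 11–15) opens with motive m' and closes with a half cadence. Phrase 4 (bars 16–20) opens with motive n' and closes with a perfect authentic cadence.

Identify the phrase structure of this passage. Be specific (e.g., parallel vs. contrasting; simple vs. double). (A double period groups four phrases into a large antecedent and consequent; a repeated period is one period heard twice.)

parallel double period

Four phrases in two halves: the first half (mm. 1–10) ends with a half cadence, the second (measures 11-20) with a perfect authentic cadence — a large antecedent–consequent pair, i.e. a double period.
Phrase 3 begins with the same material as phrase 1, making it parallel.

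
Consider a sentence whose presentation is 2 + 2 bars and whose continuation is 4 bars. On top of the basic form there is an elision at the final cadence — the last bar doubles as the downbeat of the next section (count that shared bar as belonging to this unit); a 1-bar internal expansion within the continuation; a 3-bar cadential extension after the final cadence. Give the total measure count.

Basic sentence: 2 + 2 + 4 = 8 bars.
8 (basic form) + 1 (internal expansion) + 3 (cadential extension) = 12.
The elision shares a bar with the next section but does not change this unit's count.

12 measures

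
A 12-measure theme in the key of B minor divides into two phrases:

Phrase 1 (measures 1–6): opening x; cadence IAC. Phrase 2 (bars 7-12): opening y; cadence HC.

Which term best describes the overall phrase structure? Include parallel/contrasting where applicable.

phrase group

The second phrase closes with a half cadence, which is not stronger than the first phrase's imperfect authentic cadence; without a weak→strong cadential pair there is no antecedent–consequent relationship, so this is a phrase group rather than a period.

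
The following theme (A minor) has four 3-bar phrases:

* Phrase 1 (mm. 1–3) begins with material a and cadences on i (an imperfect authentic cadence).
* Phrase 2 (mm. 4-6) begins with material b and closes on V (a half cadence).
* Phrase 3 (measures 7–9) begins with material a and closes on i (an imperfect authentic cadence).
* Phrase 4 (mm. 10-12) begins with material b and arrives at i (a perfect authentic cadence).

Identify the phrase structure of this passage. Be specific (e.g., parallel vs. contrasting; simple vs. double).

Four phrases in two halves: the first half (mm. 1–6) ends with a half cadence, the second (mm. 7–12) with a perfect authentic cadence — a large antecedent–consequent pair, i.e. a double period.
Phrase 3 begins with the same material as phrase 1, making it parallel.

parallel double period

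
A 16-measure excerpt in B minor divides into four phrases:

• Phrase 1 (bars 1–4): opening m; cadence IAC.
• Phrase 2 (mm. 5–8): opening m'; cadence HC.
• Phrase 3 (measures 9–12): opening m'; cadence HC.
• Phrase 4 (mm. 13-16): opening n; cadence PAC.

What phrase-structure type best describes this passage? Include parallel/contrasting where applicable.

parallel double period

Four phrases in two halves: the first half (mm. 1–8) ends with a half cadence, the second (mm. 9–16) with a perfect authentic cadence — a large antecedent–consequent pair, i.e. a double period.
Phrase 3 begins with the same material as phrase 1, making it parallel.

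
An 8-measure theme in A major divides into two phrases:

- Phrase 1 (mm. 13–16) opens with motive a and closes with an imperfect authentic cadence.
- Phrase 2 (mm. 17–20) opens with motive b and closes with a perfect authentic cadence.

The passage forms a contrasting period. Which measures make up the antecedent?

The phrase ending with the weaker cadence (imperfect authentic cadence) is the antecedent; the one ending more conclusively (perfect authentic cadence) is the consequent. The antecedent is measures 13–16.

measures 13–16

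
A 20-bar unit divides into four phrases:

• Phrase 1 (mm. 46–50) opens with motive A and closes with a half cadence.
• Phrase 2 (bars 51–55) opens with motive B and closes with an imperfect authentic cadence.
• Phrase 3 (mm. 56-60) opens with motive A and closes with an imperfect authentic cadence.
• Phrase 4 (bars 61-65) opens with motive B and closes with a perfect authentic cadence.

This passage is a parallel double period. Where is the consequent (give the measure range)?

In a double period the four phrases pair into a large antecedent (phrases 1–2, ending imperfect authentic cadence) and a large consequent (phrases 3–4, ending perfect authentic cadence). The consequent spans mm. 56–65.

measures 56–65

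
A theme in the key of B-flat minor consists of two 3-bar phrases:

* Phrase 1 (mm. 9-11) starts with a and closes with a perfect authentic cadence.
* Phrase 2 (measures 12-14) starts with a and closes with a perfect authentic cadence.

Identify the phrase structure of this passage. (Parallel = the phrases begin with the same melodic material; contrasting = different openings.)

repeated phrase

Both phrases have the same opening (a) and the same cadence (perfect authentic cadence): the second is a restatement, not a consequent, so this is a repeated phrase rather than a period.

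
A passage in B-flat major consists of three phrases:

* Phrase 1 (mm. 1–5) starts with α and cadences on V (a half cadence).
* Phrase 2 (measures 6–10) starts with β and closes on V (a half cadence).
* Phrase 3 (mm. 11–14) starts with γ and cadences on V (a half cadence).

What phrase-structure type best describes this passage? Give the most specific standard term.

The final phrase closes with a half cadence, which is not stronger than the preceding half cadence; the 3 phrases lack an overall antecedent–consequent design and so form a phrase group.

phrase group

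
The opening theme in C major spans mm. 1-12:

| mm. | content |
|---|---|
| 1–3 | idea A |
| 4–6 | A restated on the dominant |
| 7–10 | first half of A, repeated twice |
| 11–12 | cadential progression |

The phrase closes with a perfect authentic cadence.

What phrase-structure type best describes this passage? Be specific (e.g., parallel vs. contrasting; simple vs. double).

sentence

Basic idea (measures 1–3) + its repetition (measures 4-6) form the presentation; fragmentation and cadence (mm. 7–12) form the continuation — the 12-bar whole is a sentence.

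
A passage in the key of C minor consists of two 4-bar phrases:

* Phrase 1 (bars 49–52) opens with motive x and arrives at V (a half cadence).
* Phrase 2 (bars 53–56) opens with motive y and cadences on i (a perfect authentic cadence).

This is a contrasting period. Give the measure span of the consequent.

measures 53–56

The phrase ending with the weaker cadence (half cadence) is the antecedent; the one ending more conclusively (perfect authentic cadence) is the consequent. The consequent is measures 53–56.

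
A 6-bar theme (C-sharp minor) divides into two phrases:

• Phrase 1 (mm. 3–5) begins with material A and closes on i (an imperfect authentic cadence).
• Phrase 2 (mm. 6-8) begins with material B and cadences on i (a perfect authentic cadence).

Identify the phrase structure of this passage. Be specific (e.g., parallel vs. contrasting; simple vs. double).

contrasting period

Phrase 1 ends with an imperfect authentic cadence (weaker) and phrase 2 with a perfect authentic cadence (stronger): antecedent + consequent = a period.
The two phrases open with different material (A / B), so the period is contrasting.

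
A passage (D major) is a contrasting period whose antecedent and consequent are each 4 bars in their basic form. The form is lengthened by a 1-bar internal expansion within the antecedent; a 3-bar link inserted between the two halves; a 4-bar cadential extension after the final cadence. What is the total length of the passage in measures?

16 measures

Basic contrasting period: 4 + 4 = 8 bars.
8 (basic form) + 1 (internal expansion) + 3 (link) + 4 (cadential extension) = 16.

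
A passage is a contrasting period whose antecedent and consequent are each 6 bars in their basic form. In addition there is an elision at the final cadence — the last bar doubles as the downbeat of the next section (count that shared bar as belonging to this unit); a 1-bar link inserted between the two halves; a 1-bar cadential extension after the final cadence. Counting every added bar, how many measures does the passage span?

Basic contrasting period: 6 + 6 = 12 bars.
12 (basic form) + 1 (link) + 1 (cadential extension) = 14.
The elision shares a bar with the next section but does not change this unit's count.

14 measures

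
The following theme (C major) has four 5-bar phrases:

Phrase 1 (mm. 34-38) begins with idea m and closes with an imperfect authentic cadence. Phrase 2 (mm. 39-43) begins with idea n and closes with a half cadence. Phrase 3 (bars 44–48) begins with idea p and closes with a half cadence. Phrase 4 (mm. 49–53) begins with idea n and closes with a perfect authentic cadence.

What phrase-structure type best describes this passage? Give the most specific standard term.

Four phrases in two halves: the first half (mm. 34-43) ends with a half cadence, the second (measures 44-53) with a perfect authentic cadence — a large antecedent–consequent pair, i.e. a double period.
Phrase 3 begins with different material from phrase 1, making it contrasting.

contrasting double period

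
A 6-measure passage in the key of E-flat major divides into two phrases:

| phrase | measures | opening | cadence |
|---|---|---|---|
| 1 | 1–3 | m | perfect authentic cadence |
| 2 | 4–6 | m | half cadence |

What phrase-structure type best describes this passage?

The second phrase closes with a half cadence, which is not stronger than the first phrase's perfect authentic cadence; without a weak→strong cadential pair there is no antecedent–consequent relationship, so this is a phrase group rather than a period.

phrase group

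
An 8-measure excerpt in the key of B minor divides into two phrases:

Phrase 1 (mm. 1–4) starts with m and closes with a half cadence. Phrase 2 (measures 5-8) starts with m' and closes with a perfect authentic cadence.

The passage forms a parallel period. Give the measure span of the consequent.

The antecedent is the phrase ending with the weaker cadence (half cadence, phrase 1) and the consequent the one ending more conclusively (perfect authentic cadence, phrase 2); the consequent is bars 5–8.

measures 5–8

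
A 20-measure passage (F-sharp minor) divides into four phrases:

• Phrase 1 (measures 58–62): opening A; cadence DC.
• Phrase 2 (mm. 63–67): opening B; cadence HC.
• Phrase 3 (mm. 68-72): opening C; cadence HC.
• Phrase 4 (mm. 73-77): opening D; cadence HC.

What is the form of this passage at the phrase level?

Phrase 4 ends with a half cadence, no stronger than phrase 2's half cadence, so the four phrases do not form a double period; nor do phrases 3–4 duplicate 1–2, so it is not a repeated period. With no phrase reaching a conclusive cadence, the passage is a phrase group.

phrase group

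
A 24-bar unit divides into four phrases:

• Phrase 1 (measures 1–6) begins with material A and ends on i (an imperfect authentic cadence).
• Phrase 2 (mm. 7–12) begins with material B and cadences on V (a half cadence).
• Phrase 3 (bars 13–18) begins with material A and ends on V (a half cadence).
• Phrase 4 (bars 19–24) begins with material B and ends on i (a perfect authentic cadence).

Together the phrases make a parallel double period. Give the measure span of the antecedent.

measures 1–12

In a double period the first pair of phrases (ending half cadence) is the large antecedent and the second pair (ending perfect authentic cadence) is the large consequent; the antecedent is measures 1–12.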